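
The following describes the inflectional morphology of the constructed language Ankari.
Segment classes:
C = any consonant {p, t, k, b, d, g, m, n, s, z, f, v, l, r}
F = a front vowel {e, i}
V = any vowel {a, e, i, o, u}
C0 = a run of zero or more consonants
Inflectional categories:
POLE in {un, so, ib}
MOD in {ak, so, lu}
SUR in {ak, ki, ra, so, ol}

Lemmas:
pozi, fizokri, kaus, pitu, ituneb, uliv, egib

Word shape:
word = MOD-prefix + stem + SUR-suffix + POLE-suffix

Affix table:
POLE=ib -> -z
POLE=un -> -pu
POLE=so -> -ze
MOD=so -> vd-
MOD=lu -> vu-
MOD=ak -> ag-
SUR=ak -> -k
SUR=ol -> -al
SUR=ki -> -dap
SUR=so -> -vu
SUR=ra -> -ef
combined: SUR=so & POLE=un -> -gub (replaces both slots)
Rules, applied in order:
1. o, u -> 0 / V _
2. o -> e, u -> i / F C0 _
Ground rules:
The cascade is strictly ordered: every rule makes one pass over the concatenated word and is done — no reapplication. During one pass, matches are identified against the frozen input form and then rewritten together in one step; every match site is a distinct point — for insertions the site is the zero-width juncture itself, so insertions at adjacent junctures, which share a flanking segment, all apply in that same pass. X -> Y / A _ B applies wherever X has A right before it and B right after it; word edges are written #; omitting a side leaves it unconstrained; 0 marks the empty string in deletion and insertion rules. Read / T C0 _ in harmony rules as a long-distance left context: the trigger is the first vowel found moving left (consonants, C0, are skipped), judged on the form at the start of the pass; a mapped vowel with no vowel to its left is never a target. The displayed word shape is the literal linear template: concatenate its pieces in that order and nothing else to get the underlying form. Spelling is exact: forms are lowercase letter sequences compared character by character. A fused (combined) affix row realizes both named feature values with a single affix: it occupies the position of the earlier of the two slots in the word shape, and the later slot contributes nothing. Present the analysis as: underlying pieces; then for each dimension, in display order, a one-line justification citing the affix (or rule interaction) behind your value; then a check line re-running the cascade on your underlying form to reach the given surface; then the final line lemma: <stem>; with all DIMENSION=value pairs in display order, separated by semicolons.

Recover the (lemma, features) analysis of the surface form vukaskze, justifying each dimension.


underlying: vu-kaus-k-ze
POLE=so - signalled by the affix -ze
MOD=lu - signalled by the affix vu-
SUR=ak - signalled by the affix -k
check: vukauskze -> vukaskze -> vukaskze
lemma: kaus; POLE=so; MOD=lu; SUR=ak


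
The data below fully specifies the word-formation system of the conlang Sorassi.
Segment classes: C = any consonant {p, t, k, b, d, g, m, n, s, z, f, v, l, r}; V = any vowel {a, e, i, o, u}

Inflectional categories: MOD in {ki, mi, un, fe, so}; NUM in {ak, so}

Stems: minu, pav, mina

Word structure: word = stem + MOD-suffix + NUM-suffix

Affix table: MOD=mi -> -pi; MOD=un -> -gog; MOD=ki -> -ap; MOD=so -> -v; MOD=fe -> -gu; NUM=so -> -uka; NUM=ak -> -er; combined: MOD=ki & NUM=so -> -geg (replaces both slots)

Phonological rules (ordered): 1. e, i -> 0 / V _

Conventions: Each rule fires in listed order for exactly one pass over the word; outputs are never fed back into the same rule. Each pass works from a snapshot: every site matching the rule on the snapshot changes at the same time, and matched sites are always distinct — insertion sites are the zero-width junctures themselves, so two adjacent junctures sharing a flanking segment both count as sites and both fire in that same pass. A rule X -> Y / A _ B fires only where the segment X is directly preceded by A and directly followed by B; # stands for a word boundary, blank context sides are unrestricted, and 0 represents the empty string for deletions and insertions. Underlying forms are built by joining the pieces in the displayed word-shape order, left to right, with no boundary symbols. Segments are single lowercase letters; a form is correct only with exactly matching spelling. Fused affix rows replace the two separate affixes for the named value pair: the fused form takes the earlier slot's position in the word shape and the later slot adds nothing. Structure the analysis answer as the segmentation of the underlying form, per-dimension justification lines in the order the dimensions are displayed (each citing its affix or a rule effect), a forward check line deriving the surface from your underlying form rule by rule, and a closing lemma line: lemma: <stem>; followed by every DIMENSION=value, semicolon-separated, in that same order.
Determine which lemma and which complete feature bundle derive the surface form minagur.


underlying: mina-gu-er
MOD=fe - signalled by the affix -gu
NUM=ak - signalled by the affix -er
check: minaguer -> minagur
lemma: mina; MOD=fe; NUM=ak


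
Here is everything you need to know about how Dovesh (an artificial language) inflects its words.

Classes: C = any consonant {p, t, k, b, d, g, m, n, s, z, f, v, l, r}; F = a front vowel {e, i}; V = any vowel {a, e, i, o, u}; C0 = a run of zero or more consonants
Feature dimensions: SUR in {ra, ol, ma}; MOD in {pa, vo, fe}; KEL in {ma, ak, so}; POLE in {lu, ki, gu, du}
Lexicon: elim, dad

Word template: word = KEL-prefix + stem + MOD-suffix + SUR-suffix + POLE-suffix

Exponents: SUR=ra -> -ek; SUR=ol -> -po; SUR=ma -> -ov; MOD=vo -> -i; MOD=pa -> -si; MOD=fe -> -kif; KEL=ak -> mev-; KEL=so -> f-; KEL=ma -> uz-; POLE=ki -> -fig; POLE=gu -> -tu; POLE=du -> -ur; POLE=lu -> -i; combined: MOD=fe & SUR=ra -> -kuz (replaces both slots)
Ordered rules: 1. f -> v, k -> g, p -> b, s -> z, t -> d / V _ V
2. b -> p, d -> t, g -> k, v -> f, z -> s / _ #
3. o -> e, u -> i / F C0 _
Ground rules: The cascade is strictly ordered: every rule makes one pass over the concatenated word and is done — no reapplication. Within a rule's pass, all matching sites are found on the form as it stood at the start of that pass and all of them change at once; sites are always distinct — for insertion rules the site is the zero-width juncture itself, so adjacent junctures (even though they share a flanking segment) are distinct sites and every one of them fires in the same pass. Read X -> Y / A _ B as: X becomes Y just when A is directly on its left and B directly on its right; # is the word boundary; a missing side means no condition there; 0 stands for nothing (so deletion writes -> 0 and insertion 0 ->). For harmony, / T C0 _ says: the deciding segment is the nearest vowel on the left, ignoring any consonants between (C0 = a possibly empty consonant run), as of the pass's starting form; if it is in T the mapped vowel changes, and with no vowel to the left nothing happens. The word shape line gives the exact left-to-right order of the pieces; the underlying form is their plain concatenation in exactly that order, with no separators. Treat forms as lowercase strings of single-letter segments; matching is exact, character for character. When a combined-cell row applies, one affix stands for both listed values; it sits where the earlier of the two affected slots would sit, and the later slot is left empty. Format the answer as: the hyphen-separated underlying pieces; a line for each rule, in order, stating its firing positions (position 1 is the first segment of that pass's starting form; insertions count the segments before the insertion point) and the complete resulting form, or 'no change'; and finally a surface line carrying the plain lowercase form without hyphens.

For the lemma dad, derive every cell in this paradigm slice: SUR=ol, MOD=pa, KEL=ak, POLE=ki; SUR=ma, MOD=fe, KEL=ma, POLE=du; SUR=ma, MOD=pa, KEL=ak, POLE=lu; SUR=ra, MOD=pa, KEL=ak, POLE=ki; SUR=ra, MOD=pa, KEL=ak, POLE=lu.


cell SUR=ol, MOD=pa, KEL=ak, POLE=ki:
underlying: mev-dad-si-po-fig
1. f -> v, k -> g, p -> b, s -> z, t -> d / V _ V: fires at position(s) 9, 11: mevdadsibovig
2. b -> p, d -> t, g -> k, v -> f, z -> s / _ #: fires at position(s) 13: mevdadsibovik
3. o -> e, u -> i / F C0 _: fires at position(s) 10: mevdadsibevik
surface: mevdadsibevik

cell SUR=ma, MOD=fe, KEL=ma, POLE=du:
underlying: uz-dad-kif-ov-ur
1. f -> v, k -> g, p -> b, s -> z, t -> d / V _ V: fires at position(s) 8: uzdadkivovur
2. b -> p, d -> t, g -> k, v -> f, z -> s / _ #: no change
3. o -> e, u -> i / F C0 _: fires at position(s) 9: uzdadkivevur
surface: uzdadkivevur

cell SUR=ma, MOD=pa, KEL=ak, POLE=lu:
underlying: mev-dad-si-ov-i
1. f -> v, k -> g, p -> b, s -> z, t -> d / V _ V: no change
2. b -> p, d -> t, g -> k, v -> f, z -> s / _ #: no change
3. o -> e, u -> i / F C0 _: fires at position(s) 9: mevdadsievi
surface: mevdadsievi

cell SUR=ra, MOD=pa, KEL=ak, POLE=ki:
underlying: mev-dad-si-ek-fig
1. f -> v, k -> g, p -> b, s -> z, t -> d / V _ V: no change
2. b -> p, d -> t, g -> k, v -> f, z -> s / _ #: fires at position(s) 13: mevdadsiekfik
3. o -> e, u -> i / F C0 _: no change
surface: mevdadsiekfik

cell SUR=ra, MOD=pa, KEL=ak, POLE=lu:
underlying: mev-dad-si-ek-i
1. f -> v, k -> g, p -> b, s -> z, t -> d / V _ V: fires at position(s) 10: mevdadsiegi
2. b -> p, d -> t, g -> k, v -> f, z -> s / _ #: no change
3. o -> e, u -> i / F C0 _: no change
surface: mevdadsiegi


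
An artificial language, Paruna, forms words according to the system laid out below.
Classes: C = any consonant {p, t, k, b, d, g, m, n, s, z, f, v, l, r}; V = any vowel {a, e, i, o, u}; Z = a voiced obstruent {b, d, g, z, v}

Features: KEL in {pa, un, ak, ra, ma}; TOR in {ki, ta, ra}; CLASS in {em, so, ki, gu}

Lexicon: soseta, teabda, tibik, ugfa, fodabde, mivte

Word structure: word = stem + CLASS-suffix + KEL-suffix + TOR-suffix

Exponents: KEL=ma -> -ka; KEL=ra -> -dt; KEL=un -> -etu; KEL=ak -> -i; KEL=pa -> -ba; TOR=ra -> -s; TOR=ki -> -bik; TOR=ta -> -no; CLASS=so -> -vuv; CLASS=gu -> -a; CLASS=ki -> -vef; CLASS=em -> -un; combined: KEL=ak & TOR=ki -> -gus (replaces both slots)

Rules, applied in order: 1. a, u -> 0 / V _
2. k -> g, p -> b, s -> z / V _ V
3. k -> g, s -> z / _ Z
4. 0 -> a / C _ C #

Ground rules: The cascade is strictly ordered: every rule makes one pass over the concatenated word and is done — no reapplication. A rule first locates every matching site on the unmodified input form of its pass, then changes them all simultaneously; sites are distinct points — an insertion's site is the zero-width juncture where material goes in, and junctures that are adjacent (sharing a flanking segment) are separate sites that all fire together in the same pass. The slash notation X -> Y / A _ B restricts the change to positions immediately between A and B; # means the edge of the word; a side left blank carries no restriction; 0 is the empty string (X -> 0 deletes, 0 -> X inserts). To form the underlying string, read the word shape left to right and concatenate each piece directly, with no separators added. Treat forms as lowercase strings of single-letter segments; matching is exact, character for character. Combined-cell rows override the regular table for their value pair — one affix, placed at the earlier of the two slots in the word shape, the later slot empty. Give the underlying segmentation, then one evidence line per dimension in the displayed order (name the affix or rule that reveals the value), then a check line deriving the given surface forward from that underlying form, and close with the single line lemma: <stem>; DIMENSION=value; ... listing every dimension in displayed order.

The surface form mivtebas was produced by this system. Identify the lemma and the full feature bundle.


underlying: mivte-a-ba-s
KEL=pa - signalled by the affix -ba
TOR=ra - signalled by the affix -s
CLASS=gu - signalled by the affix -a
check: mivteabas -> mivtebas -> mivtebas -> mivtebas -> mivtebas
lemma: mivte; KEL=pa; TOR=ra; CLASS=gu


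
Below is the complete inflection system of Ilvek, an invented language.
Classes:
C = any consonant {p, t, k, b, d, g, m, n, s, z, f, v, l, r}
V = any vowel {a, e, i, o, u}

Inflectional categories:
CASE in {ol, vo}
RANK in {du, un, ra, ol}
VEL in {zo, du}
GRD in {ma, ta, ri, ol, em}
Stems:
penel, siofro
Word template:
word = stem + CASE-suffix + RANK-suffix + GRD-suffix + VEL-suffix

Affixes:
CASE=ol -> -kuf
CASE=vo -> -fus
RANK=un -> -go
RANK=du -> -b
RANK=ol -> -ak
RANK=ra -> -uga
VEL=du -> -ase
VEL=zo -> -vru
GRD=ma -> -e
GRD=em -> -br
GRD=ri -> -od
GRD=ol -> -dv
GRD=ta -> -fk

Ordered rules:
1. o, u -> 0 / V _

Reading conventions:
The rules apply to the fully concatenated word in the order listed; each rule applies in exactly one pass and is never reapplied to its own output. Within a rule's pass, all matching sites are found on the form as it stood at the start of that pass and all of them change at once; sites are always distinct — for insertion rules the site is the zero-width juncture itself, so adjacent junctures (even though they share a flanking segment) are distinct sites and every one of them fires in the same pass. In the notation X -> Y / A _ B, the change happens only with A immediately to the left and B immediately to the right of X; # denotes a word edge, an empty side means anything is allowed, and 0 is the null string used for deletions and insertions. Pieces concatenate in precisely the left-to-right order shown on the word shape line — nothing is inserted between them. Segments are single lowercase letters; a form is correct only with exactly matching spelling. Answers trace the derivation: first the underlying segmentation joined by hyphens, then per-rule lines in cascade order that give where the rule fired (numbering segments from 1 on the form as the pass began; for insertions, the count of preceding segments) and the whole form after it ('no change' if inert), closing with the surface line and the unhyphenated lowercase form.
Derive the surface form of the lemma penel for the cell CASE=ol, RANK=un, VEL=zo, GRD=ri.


underlying: penel-kuf-go-od-vru
1. o, u -> 0 / V _: fires at position(s) 11: penelkufgodvru
surface: penelkufgodvru


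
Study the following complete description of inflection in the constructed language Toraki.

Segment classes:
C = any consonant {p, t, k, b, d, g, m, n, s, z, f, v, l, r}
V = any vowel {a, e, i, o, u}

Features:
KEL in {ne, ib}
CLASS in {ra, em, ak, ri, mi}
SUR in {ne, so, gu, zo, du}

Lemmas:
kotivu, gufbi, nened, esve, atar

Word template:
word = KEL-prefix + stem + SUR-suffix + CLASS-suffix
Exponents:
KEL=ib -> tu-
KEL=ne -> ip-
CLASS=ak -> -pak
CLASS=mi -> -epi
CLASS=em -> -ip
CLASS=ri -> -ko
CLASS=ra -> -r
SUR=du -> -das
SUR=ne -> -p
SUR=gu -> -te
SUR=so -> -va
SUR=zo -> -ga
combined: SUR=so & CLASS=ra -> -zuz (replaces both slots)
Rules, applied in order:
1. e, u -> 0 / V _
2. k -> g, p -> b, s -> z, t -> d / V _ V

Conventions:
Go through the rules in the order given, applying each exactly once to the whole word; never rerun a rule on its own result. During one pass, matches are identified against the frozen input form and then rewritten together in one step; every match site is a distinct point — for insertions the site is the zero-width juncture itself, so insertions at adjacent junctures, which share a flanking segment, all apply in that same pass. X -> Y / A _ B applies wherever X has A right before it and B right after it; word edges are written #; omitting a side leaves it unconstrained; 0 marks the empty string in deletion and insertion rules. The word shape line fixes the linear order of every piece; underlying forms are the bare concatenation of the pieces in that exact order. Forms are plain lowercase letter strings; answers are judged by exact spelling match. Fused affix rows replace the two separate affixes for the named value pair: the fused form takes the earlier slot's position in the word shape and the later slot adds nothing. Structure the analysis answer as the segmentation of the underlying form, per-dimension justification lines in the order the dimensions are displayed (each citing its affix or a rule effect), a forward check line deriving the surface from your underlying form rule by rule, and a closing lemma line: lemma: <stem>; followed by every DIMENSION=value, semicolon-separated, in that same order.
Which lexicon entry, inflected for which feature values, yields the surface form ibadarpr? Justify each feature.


underlying: ip-atar-p-r
KEL=ne - signalled by the affix ip-
CLASS=ra - signalled by the affix -r
SUR=ne - signalled by the affix -p
check: ipatarpr -> ipatarpr -> ibadarpr
lemma: atar; KEL=ne; CLASS=ra; SUR=ne


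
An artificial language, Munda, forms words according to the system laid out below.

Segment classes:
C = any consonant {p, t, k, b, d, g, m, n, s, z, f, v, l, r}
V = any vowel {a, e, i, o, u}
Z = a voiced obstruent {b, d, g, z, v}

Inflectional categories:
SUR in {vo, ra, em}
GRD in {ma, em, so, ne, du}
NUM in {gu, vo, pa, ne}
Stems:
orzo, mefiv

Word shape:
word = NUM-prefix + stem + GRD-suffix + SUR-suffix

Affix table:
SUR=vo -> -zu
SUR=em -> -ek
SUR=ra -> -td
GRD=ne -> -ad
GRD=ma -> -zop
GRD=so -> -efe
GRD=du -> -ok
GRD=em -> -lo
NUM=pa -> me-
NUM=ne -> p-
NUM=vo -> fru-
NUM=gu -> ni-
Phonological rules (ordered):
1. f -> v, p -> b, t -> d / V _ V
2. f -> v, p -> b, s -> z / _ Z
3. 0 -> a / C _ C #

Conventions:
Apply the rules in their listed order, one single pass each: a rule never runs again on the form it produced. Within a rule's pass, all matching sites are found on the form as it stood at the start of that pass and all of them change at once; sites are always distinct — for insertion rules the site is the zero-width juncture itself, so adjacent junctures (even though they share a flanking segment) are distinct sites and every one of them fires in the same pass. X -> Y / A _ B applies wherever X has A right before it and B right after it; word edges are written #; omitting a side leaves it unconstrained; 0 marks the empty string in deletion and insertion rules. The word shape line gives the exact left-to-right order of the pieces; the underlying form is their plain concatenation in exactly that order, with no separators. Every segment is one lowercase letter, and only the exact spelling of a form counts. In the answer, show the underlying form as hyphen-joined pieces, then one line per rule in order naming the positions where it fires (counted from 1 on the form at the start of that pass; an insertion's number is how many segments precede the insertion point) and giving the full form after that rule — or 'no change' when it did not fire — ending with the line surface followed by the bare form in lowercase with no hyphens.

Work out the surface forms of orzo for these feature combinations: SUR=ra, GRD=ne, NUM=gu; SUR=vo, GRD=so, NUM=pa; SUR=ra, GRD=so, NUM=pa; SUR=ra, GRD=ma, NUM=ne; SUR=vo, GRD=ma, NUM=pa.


cell SUR=ra, GRD=ne, NUM=gu:
underlying: ni-orzo-ad-td
1. f -> v, p -> b, t -> d / V _ V: no change
2. f -> v, p -> b, s -> z / _ Z: no change
3. 0 -> a / C _ C #: inserts after position(s) 9: niorzoadtad
surface: niorzoadtad

cell SUR=vo, GRD=so, NUM=pa:
underlying: me-orzo-efe-zu
1. f -> v, p -> b, t -> d / V _ V: fires at position(s) 8: meorzoevezu
2. f -> v, p -> b, s -> z / _ Z: no change
3. 0 -> a / C _ C #: no change
surface: meorzoevezu

cell SUR=ra, GRD=so, NUM=pa:
underlying: me-orzo-efe-td
1. f -> v, p -> b, t -> d / V _ V: fires at position(s) 8: meorzoevetd
2. f -> v, p -> b, s -> z / _ Z: no change
3. 0 -> a / C _ C #: inserts after position(s) 10: meorzoevetad
surface: meorzoevetad

cell SUR=ra, GRD=ma, NUM=ne:
underlying: p-orzo-zop-td
1. f -> v, p -> b, t -> d / V _ V: no change
2. f -> v, p -> b, s -> z / _ Z: no change
3. 0 -> a / C _ C #: inserts after position(s) 9: porzozoptad
surface: porzozoptad

cell SUR=vo, GRD=ma, NUM=pa:
underlying: me-orzo-zop-zu
1. f -> v, p -> b, t -> d / V _ V: no change
2. f -> v, p -> b, s -> z / _ Z: fires at position(s) 9: meorzozobzu
3. 0 -> a / C _ C #: no change
surface: meorzozobzu


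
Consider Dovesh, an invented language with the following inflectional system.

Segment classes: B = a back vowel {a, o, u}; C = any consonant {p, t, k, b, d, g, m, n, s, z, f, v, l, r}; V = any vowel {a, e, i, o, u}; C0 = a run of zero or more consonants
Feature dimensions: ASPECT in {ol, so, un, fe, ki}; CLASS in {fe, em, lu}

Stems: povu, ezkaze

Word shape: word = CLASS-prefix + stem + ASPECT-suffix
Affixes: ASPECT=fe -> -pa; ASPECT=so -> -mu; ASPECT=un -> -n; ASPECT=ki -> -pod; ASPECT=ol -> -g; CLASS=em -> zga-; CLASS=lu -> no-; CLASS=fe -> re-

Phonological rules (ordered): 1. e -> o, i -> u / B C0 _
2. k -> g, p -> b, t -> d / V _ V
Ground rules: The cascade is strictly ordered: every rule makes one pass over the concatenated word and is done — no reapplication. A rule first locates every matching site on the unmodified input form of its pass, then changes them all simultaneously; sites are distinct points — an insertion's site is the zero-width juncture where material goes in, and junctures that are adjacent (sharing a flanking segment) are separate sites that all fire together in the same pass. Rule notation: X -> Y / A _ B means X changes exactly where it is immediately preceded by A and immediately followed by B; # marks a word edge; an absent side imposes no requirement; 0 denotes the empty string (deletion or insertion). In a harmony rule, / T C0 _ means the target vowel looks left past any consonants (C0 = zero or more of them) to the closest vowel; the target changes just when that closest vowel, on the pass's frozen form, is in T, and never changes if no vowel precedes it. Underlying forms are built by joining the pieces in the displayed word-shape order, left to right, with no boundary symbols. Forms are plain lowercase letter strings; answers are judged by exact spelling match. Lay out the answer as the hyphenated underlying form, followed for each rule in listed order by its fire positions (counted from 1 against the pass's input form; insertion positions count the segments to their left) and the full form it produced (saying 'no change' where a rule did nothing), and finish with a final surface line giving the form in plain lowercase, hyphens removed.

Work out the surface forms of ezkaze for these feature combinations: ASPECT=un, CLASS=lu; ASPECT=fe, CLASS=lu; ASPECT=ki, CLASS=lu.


cell ASPECT=un, CLASS=lu:
underlying: no-ezkaze-n
1. e -> o, i -> u / B C0 _: fires at position(s) 3, 8: noozkazon
2. k -> g, p -> b, t -> d / V _ V: no change
surface: noozkazon

cell ASPECT=fe, CLASS=lu:
underlying: no-ezkaze-pa
1. e -> o, i -> u / B C0 _: fires at position(s) 3, 8: noozkazopa
2. k -> g, p -> b, t -> d / V _ V: fires at position(s) 9: noozkazoba
surface: noozkazoba

cell ASPECT=ki, CLASS=lu:
underlying: no-ezkaze-pod
1. e -> o, i -> u / B C0 _: fires at position(s) 3, 8: noozkazopod
2. k -> g, p -> b, t -> d / V _ V: fires at position(s) 9: noozkazobod
surface: noozkazobod


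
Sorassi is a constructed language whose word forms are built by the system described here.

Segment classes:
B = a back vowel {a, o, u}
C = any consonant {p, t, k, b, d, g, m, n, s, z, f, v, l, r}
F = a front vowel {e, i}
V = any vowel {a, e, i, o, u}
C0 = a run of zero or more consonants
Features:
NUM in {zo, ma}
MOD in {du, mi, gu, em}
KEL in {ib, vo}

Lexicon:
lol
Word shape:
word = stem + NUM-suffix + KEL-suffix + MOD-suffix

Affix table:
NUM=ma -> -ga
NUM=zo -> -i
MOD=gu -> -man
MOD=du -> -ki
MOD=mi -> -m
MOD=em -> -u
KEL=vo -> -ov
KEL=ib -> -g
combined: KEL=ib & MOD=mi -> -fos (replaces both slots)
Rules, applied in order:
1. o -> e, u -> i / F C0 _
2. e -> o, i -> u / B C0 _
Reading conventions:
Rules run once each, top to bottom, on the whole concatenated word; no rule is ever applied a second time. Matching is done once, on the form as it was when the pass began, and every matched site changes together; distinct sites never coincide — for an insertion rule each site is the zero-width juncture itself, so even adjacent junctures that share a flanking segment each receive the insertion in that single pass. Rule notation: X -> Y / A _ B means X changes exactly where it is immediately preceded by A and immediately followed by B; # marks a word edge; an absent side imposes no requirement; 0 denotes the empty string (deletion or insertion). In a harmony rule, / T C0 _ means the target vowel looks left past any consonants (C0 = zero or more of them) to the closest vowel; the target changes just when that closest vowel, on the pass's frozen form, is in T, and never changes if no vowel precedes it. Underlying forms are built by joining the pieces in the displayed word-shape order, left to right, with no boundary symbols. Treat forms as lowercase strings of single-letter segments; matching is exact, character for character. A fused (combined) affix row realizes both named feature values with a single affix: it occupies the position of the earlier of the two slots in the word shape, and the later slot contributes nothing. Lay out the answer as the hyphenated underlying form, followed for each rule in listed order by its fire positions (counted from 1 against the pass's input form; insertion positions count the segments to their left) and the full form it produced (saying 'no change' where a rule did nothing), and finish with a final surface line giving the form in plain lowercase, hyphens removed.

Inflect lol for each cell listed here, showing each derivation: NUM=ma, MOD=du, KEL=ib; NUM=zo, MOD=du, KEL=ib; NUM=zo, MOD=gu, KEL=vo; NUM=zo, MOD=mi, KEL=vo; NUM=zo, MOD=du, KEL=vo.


cell NUM=ma, MOD=du, KEL=ib:
underlying: lol-ga-g-ki
1. o -> e, u -> i / F C0 _: no change
2. e -> o, i -> u / B C0 _: fires at position(s) 8: lolgagku
surface: lolgagku

cell NUM=zo, MOD=du, KEL=ib:
underlying: lol-i-g-ki
1. o -> e, u -> i / F C0 _: no change
2. e -> o, i -> u / B C0 _: fires at position(s) 4: lolugki
surface: lolugki

cell NUM=zo, MOD=gu, KEL=vo:
underlying: lol-i-ov-man
1. o -> e, u -> i / F C0 _: fires at position(s) 5: lolievman
2. e -> o, i -> u / B C0 _: fires at position(s) 4: loluevman
surface: loluevman

cell NUM=zo, MOD=mi, KEL=vo:
underlying: lol-i-ov-m
1. o -> e, u -> i / F C0 _: fires at position(s) 5: lolievm
2. e -> o, i -> u / B C0 _: fires at position(s) 4: loluevm
surface: loluevm

cell NUM=zo, MOD=du, KEL=vo:
underlying: lol-i-ov-ki
1. o -> e, u -> i / F C0 _: fires at position(s) 5: lolievki
2. e -> o, i -> u / B C0 _: fires at position(s) 4: loluevki
surface: loluevki


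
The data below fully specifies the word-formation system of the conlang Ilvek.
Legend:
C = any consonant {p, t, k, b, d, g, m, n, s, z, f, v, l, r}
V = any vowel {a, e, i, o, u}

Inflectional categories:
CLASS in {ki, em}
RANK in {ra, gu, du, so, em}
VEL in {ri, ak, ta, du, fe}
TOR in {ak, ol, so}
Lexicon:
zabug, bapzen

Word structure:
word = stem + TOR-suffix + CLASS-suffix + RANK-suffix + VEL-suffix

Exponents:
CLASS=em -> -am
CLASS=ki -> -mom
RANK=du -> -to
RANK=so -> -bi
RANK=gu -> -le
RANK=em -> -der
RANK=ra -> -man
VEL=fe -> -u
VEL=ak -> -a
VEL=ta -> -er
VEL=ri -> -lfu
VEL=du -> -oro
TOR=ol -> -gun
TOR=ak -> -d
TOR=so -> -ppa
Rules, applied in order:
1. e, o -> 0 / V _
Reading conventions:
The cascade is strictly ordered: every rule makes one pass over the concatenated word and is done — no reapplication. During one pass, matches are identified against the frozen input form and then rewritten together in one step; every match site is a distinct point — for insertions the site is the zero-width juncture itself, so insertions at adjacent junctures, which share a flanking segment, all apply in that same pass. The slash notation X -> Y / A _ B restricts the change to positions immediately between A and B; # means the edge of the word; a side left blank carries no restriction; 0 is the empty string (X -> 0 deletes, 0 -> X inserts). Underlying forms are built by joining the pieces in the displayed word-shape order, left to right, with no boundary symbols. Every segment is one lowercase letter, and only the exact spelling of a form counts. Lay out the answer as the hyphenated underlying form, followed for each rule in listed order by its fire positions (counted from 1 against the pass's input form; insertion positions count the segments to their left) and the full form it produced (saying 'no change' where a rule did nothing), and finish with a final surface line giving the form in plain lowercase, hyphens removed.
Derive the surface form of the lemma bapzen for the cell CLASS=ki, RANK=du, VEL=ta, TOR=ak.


underlying: bapzen-d-mom-to-er
1. e, o -> 0 / V _: fires at position(s) 13: bapzendmomtor
surface: bapzendmomtor


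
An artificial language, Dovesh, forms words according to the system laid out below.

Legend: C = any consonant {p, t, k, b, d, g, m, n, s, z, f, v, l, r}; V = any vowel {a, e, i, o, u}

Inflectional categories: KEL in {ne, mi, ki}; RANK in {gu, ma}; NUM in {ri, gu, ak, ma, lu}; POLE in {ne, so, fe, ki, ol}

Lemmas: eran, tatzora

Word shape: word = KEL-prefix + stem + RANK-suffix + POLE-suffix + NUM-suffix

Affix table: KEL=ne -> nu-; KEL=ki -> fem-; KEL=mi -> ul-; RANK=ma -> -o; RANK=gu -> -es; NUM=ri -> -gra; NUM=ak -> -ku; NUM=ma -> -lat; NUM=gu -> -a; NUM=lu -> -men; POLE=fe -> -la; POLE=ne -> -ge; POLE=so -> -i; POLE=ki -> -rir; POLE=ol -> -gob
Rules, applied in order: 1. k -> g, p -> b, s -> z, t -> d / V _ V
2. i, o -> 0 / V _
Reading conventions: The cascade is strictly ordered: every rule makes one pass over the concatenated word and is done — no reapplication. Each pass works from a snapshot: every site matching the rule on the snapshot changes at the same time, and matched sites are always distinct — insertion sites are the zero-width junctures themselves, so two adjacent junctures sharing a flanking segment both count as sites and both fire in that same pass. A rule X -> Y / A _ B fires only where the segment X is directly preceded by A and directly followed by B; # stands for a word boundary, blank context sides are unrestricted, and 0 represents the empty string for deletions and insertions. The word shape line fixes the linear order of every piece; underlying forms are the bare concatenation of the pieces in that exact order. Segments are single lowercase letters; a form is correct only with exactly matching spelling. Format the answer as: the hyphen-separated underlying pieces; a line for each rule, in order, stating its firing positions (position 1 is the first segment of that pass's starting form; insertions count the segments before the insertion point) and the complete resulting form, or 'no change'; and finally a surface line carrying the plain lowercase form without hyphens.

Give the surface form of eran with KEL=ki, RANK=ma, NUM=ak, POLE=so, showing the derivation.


underlying: fem-eran-o-i-ku
1. k -> g, p -> b, s -> z, t -> d / V _ V: fires at position(s) 10: femeranoigu
2. i, o -> 0 / V _: fires at position(s) 9: femeranogu
surface: femeranogu


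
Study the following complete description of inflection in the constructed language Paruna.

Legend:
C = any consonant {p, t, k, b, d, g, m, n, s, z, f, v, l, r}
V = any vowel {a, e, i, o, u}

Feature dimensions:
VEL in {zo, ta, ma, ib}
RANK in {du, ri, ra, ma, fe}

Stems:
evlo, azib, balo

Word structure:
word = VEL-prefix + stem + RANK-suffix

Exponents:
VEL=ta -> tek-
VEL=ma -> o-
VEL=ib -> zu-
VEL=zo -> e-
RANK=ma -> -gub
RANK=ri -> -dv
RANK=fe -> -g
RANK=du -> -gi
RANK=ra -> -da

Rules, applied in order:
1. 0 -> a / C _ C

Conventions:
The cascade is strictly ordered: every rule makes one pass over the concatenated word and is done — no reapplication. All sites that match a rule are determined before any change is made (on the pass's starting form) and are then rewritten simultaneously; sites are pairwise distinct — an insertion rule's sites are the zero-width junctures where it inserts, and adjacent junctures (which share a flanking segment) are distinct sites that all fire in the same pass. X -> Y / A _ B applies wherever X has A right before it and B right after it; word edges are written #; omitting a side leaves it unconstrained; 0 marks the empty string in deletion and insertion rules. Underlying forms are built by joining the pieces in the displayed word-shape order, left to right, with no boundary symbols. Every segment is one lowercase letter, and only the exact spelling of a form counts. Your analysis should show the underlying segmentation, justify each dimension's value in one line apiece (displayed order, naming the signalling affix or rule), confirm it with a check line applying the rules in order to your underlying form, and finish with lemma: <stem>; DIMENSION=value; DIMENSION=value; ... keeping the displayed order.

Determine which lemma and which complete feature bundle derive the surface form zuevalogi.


underlying: zu-evlo-gi
VEL=ib - signalled by the affix zu-
RANK=du - signalled by the affix -gi
check: zuevlogi -> zuevalogi
lemma: evlo; VEL=ib; RANK=du


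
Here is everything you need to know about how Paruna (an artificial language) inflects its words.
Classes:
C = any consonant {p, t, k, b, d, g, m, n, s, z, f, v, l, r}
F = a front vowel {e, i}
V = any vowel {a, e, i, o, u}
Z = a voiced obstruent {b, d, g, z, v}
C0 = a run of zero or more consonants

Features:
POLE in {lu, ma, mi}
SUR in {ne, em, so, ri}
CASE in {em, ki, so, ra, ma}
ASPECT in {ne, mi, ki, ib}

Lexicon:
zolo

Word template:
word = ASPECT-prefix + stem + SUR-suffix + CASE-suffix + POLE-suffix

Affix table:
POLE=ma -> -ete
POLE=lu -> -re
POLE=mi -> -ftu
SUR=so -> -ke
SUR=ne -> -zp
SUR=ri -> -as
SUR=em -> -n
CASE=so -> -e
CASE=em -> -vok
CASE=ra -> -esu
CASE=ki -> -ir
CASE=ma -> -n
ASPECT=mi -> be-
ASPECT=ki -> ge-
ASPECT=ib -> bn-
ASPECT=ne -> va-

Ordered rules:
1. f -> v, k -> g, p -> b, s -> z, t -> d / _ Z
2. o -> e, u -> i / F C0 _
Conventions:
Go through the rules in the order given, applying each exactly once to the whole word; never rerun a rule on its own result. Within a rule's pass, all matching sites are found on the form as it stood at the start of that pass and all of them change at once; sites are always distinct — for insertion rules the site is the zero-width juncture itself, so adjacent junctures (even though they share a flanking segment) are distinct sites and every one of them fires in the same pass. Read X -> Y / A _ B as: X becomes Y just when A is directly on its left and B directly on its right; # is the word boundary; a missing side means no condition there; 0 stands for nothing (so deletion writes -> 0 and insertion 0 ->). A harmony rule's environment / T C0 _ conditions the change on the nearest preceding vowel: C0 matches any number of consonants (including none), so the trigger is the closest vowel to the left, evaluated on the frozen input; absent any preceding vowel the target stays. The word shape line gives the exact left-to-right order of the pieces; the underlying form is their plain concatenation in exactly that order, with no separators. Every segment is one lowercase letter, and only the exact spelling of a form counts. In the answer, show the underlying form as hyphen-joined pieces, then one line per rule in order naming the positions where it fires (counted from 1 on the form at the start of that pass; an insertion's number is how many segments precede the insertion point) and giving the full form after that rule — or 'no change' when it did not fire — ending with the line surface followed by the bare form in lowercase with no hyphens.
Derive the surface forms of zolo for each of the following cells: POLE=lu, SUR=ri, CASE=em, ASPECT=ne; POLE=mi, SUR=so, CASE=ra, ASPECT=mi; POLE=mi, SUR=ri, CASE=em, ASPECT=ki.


cell POLE=lu, SUR=ri, CASE=em, ASPECT=ne:
underlying: va-zolo-as-vok-re
1. f -> v, k -> g, p -> b, s -> z, t -> d / _ Z: fires at position(s) 8: vazoloazvokre
2. o -> e, u -> i / F C0 _: no change
surface: vazoloazvokre

cell POLE=mi, SUR=so, CASE=ra, ASPECT=mi:
underlying: be-zolo-ke-esu-ftu
1. f -> v, k -> g, p -> b, s -> z, t -> d / _ Z: no change
2. o -> e, u -> i / F C0 _: fires at position(s) 4, 11: bezelokeesiftu
surface: bezelokeesiftu

cell POLE=mi, SUR=ri, CASE=em, ASPECT=ki:
underlying: ge-zolo-as-vok-ftu
1. f -> v, k -> g, p -> b, s -> z, t -> d / _ Z: fires at position(s) 8: gezoloazvokftu
2. o -> e, u -> i / F C0 _: fires at position(s) 4: gezeloazvokftu
surface: gezeloazvokftu


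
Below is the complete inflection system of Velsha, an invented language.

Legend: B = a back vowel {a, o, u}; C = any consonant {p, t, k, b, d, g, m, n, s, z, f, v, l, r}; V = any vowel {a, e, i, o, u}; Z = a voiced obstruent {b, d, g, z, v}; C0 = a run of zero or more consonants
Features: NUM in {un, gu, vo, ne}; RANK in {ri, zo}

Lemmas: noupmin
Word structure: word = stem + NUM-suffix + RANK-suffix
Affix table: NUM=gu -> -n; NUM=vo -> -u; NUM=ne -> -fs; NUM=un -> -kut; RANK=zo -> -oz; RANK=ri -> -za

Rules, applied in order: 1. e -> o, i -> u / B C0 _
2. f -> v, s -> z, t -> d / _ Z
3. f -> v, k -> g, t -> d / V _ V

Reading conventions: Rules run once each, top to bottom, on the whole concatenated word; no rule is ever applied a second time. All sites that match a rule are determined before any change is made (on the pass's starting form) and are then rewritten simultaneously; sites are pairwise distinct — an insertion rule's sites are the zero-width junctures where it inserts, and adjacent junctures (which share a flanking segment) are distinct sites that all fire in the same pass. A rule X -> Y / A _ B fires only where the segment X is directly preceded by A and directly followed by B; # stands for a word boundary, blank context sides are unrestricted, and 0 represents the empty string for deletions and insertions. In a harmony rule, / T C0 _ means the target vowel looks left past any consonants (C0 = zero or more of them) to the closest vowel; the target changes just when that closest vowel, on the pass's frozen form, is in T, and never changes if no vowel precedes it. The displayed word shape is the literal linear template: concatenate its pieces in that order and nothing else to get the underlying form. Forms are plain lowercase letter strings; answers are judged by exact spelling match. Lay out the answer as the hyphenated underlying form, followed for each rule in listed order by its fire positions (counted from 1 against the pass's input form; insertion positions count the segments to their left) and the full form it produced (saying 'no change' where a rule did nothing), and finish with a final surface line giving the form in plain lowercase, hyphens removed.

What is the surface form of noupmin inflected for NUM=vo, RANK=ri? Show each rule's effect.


underlying: noupmin-u-za
1. e -> o, i -> u / B C0 _: fires at position(s) 6: noupmunuza
2. f -> v, s -> z, t -> d / _ Z: no change
3. f -> v, k -> g, t -> d / V _ V: no change
surface: noupmunuza


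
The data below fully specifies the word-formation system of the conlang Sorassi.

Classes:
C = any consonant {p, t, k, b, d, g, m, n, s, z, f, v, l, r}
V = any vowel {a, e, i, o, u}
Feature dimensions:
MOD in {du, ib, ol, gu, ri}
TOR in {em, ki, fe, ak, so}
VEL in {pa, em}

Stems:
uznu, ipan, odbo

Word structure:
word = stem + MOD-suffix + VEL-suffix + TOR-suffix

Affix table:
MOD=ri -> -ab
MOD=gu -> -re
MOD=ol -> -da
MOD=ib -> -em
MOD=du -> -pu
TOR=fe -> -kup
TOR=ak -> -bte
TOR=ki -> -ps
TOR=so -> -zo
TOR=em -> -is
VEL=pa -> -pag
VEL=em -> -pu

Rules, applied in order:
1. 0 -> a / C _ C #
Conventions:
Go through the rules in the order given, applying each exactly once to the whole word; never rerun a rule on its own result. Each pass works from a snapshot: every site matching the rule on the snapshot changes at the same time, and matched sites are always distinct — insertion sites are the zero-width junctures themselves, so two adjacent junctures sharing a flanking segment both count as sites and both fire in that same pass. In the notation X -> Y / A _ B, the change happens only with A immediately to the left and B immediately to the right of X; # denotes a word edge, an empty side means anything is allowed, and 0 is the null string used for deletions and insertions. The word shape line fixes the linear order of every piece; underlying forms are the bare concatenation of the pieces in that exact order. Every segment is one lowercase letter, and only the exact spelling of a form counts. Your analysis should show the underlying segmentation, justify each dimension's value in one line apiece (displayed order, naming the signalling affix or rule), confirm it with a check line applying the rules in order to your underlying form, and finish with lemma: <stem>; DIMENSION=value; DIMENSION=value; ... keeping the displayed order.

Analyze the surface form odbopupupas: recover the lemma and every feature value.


underlying: odbo-pu-pu-ps
MOD=du - signalled by the affix -pu
TOR=ki - signalled by the affix -ps
VEL=em - signalled by the affix -pu
check: odbopupups -> odbopupupas
lemma: odbo; MOD=du; TOR=ki; VEL=em
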